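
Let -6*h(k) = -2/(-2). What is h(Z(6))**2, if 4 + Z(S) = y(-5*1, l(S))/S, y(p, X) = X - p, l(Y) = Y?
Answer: 1/36 ≈ 0.027778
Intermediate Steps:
Z(S) = -4 + (5 + S)/S (Z(S) = -4 + (S - (-5))/S = -4 + (S - 1*(-5))/S = -4 + (S + 5)/S = -4 + (5 + S)/S)
h(k) = -1/6 (h(k) = -(-1)/(3*(-2)) = -(-1)*(-1)/(3*2) = -1/6*1 = -1/6)
h(Z(6))**2 = (-1/6)**2 = 1/36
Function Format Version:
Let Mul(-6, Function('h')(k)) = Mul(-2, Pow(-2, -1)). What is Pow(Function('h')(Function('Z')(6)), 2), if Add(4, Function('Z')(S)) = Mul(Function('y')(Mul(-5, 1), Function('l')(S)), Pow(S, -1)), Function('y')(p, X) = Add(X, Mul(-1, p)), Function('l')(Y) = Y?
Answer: Rational(1, 36) ≈ 0.027778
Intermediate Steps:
Function('Z')(S) = Add(-4, Mul(Pow(S, -1), Add(5, S))) (Function('Z')(S) = Add(-4, Mul(Add(S, Mul(-1, Mul(-5, 1))), Pow(S, -1))) = Add(-4, Mul(Add(S, Mul(-1, -5)), Pow(S, -1))) = Add(-4, Mul(Add(S, 5), Pow(S, -1))) = Add(-4, Mul(Add(5, S), Pow(S, -1))) = Add(-4, Mul(Pow(S, -1), Add(5, S))))
Function('h')(k) = Rational(-1, 6) (Function('h')(k) = Mul(Rational(-1, 6), Mul(-2, Pow(-2, -1))) = Mul(Rational(-1, 6), Mul(-2, Rational(-1, 2))) = Mul(Rational(-1, 6), 1) = Rational(-1, 6))
Pow(Function('h')(Function('Z')(6)), 2) = Pow(Rational(-1, 6), 2) = Rational(1, 36)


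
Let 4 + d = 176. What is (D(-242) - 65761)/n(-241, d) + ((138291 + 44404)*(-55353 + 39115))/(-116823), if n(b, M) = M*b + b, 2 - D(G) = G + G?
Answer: 123694138208455/4870701339 ≈ 25396.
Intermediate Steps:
d = 172 (d = -4 + 176 = 172)
D(G) = 2 - 2*G (D(G) = 2 - (G + G) = 2 - 2*G)
n(b, M) = b + M*b
(D(-242) - 65761)/n(-241, d) + ((138291 + 44404)*(-55353 + 39115))/(-116823) = ((2 - 2*(-242)) - 65761)/((-241*(1 + 172))) + ((138291 + 44404)*(-55353 + 39115))/(-116823) = ((2 + 484) - 65761)/((-241*173)) + (182695*(-16238))*(-1/116823) = (486 - 65761)/(-41693) - 2966601410*(-1/116823) = -65275*(-1/41693) + 2966601410/116823 = 65275/41693 + 2966601410/116823 = 123694138208455/4870701339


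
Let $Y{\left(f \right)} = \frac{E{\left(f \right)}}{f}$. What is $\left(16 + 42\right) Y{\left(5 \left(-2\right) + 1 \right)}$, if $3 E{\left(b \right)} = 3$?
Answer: $- \frac{58}{9} \approx -6.4444$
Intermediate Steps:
$E{\left(b \right)} = 1$ ($E{\left(b \right)} = \frac{1}{3} \cdot 3 = 1$)
$Y{\left(f \right)} = \frac{1}{f}$ ($Y{\left(f \right)} = 1 \frac{1}{f} = \frac{1}{f}$)
$\left(16 + 42\right) Y{\left(5 \left(-2\right) + 1 \right)} = \frac{16 + 42}{5 \left(-2\right) + 1} = \frac{58}{-10 + 1} = \frac{58}{-9} = 58 \left(- \frac{1}{9}\right) = - \frac{58}{9}$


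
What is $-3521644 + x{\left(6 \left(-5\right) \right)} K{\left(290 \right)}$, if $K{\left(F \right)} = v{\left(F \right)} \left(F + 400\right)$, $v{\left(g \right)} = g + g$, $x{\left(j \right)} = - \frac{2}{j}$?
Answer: $-3494964$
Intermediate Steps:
$v{\left(g \right)} = 2 g$
$K{\left(F \right)} = 2 F \left(400 + F\right)$ ($K{\left(F \right)} = 2 F \left(F + 400\right) = 2 F \left(400 + F\right)$)
$-3521644 + x{\left(6 \left(-5\right) \right)} K{\left(290 \right)} = -3521644 + - \frac{2}{6 \left(-5\right)} 2 \cdot 290 \left(400 + 290\right) = -3521644 + - \frac{2}{-30} \cdot 2 \cdot 290 \cdot 690 = -3521644 + \left(-2\right) \left(- \frac{1}{30}\right) 400200 = -3521644 + \frac{1}{15} \cdot 400200 = -3521644 + 26680 = -3494964$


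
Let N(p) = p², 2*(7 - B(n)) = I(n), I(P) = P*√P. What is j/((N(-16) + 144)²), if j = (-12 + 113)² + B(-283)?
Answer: 319/5000 + 283*I*√283/320000 ≈ 0.0638 + 0.014877*I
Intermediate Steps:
I(P) = P^(3/2)
B(n) = 7 - n^(3/2)/2
j = 10208 + 283*I*√283/2 (j = (-12 + 113)² + (7 - (-283)*I*√283/2) = 101² + (7 - (-283)*I*√283/2) = 10201 + (7 + 283*I*√283/2) = 10208 + 283*I*√283/2 ≈ 10208.0 + 2380.4*I)
j/((N(-16) + 144)²) = (10208 + 283*I*√283/2)/(((-16)² + 144)²) = (10208 + 283*I*√283/2)/((256 + 144)²) = (10208 + 283*I*√283/2)/(400²) = (10208 + 283*I*√283/2)/160000 = (10208 + 283*I*√283/2)*(1/160000) = 319/5000 + 283*I*√283/320000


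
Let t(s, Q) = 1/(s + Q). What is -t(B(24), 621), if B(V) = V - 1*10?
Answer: -1/635 ≈ -0.0015748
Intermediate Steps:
B(V) = -10 + V (B(V) = V - 10 = -10 + V)
t(s, Q) = 1/(Q + s)
-t(B(24), 621) = -1/(621 + (-10 + 24)) = -1/(621 + 14) = -1/635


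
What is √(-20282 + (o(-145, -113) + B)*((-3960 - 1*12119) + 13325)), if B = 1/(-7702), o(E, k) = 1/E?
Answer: I*√6317994887636045/558395 ≈ 142.35*I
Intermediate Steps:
B = -1/7702 ≈ -0.00012984
√(-20282 + (o(-145, -113) + B)*((-3960 - 1*12119) + 13325)) = √(-20282 + (1/(-145) - 1/7702)*((-3960 - 1*12119) + 13325)) = √(-20282 + (-1/145 - 1/7702)*((-3960 - 12119) + 13325)) = √(-20282 - 7847*(-16079 + 13325)/1116790) = √(-20282 - 7847/1116790*(-2754)) = √(-20282 + 10805319/558395) = √(-11314562071/558395) = I*√6317994887636045/558395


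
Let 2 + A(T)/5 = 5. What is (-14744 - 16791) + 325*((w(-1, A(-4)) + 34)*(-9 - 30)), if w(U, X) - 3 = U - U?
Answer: -500510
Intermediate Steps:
A(T) = 15 (A(T) = -10 + 5*5 = -10 + 25 = 15)
w(U, X) = 3 (w(U, X) = 3 + (U - U) = 3 + 0 = 3)
(-14744 - 16791) + 325*((w(-1, A(-4)) + 34)*(-9 - 30)) = (-14744 - 16791) + 325*((3 + 34)*(-9 - 30)) = -31535 + 325*(37*(-39)) = -31535 + 325*(-1443) = -31535 - 468975 = -500510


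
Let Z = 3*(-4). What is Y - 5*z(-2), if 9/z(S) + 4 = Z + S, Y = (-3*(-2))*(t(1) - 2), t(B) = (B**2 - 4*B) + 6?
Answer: 17/2 ≈ 8.5000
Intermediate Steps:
Z = -12
t(B) = 6 + B**2 - 4*B
Y = 6 (Y = (-3*(-2))*((6 + 1**2 - 4*1) - 2) = 6*((6 + 1 - 4) - 2) = 6*(3 - 2) = 6*1 = 6)
z(S) = 9/(-16 + S) (z(S) = 9/(-4 + (-12 + S)) = 9/(-16 + S))
Y - 5*z(-2) = 6 - 45/(-16 - 2) = 6 - 45/(-18) = 6 - 45*(-1)/18 = 6 - 5*(-1/2) = 6 + 5/2 = 17/2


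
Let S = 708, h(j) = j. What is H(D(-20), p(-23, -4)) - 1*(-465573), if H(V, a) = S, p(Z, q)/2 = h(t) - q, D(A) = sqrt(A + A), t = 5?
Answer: 466281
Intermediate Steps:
D(A) = sqrt(2)*sqrt(A) (D(A) = sqrt(2*A) = sqrt(2)*sqrt(A))
p(Z, q) = 10 - 2*q (p(Z, q) = 2*(5 - q) = 10 - 2*q)
H(V, a) = 708
H(D(-20), p(-23, -4)) - 1*(-465573) = 708 - 1*(-465573) = 708 + 465573 = 466281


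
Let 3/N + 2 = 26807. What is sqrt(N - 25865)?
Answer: I*sqrt(2064912220690)/8935 ≈ 160.83*I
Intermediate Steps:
N = 1/8935 (N = 3/(-2 + 26807) = 3/26805 = 3*(1/26805) = 1/8935 ≈ 0.00011192)
sqrt(N - 25865) = sqrt(1/8935 - 25865) = sqrt(-231103774/8935) = I*sqrt(2064912220690)/8935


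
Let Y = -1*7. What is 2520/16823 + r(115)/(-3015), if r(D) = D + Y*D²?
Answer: 1555276/50469 ≈ 30.816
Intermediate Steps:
Y = -7
r(D) = D - 7*D²
2520/16823 + r(115)/(-3015) = 2520/16823 + (115*(1 - 7*115))/(-3015) = 2520*(1/16823) + (115*(1 - 805))*(-1/3015) = 2520/16823 + (115*(-804))*(-1/3015) = 2520/16823 - 92460*(-1/3015) = 2520/16823 + 92/3 = 1555276/50469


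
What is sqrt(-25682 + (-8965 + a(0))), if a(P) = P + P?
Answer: I*sqrt(34647) ≈ 186.14*I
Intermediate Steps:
a(P) = 2*P
sqrt(-25682 + (-8965 + a(0))) = sqrt(-25682 + (-8965 + 2*0)) = sqrt(-25682 + (-8965 + 0)) = sqrt(-25682 - 8965) = sqrt(-34647) = I*sqrt(34647)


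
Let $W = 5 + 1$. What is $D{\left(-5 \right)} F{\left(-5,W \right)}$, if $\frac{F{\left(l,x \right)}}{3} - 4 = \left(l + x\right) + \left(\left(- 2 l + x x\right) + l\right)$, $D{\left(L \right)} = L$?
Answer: $-690$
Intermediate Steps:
$W = 6$
$F{\left(l,x \right)} = 12 + 3 x + 3 x^{2}$ ($F{\left(l,x \right)} = 12 + 3 \left(\left(l + x\right) + \left(\left(- 2 l + x x\right) + l\right)\right) = 12 + 3 \left(\left(l + x\right) + \left(\left(- 2 l + x^{2}\right) + l\right)\right) = 12 + 3 \left(\left(l + x\right) + \left(\left(x^{2} - 2 l\right) + l\right)\right) = 12 + 3 \left(\left(l + x\right) - \left(l - x^{2}\right)\right) = 12 + 3 \left(x + x^{2}\right) = 12 + \left(3 x + 3 x^{2}\right) = 12 + 3 x + 3 x^{2}$)
$D{\left(-5 \right)} F{\left(-5,W \right)} = - 5 \left(12 + 3 \cdot 6 + 3 \cdot 6^{2}\right) = - 5 \left(12 + 18 + 3 \cdot 36\right) = - 5 \left(12 + 18 + 108\right) = \left(-5\right) 138 = -690$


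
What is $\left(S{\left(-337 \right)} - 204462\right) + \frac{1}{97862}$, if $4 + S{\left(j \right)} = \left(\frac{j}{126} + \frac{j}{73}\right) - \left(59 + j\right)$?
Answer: $- \frac{45950815533299}{225033669} \approx -2.042 \cdot 10^{5}$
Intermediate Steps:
$S{\left(j \right)} = -63 - \frac{8999 j}{9198}$ ($S{\left(j \right)} = -4 - \left(59 + j - \frac{j}{73} - \frac{j}{126}\right) = -4 - \left(59 + j - j \frac{1}{73} - j \frac{1}{126}\right) = -4 + \left(\left(\frac{j}{126} + \frac{j}{73}\right) - \left(59 + j\right)\right) = -4 - \left(59 + \frac{8999 j}{9198}\right) = -63 - \frac{8999 j}{9198}$)
$\left(S{\left(-337 \right)} - 204462\right) + \frac{1}{97862} = \left(\left(-63 - - \frac{3032663}{9198}\right) - 204462\right) + \frac{1}{97862} = \left(\left(-63 + \frac{3032663}{9198}\right) - 204462\right) + \frac{1}{97862} = \left(\frac{2453189}{9198} - 204462\right) + \frac{1}{97862} = - \frac{1878188287}{9198} + \frac{1}{97862} = - \frac{45950815533299}{225033669}$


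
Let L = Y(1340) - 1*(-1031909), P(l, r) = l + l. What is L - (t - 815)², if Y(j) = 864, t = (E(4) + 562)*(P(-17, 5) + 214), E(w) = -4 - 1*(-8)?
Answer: -10213101452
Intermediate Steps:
E(w) = 4 (E(w) = -4 + 8 = 4)
P(l, r) = 2*l
t = 101880 (t = (4 + 562)*(2*(-17) + 214) = 566*(-34 + 214) = 566*180 = 101880)
L = 1032773 (L = 864 - 1*(-1031909) = 864 + 1031909 = 1032773)
L - (t - 815)² = 1032773 - (101880 - 815)² = 1032773 - 1*101065² = 1032773 - 1*10214134225 = 1032773 - 10214134225 = -10213101452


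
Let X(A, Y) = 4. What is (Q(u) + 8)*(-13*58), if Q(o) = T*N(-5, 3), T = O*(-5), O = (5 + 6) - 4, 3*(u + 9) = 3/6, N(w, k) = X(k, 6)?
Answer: 99528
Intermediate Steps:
N(w, k) = 4
u = -53/6 (u = -9 + (3/6)/3 = -9 + (3*(⅙))/3 = -9 + (⅓)*(½) = -9 + ⅙ = -53/6 ≈ -8.8333)
O = 7 (O = 11 - 4 = 7)
T = -35 (T = 7*(-5) = -35)
Q(o) = -140 (Q(o) = -35*4 = -140)
(Q(u) + 8)*(-13*58) = (-140 + 8)*(-13*58) = -132*(-754) = 99528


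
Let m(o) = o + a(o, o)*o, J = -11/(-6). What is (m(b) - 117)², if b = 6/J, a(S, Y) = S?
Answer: 155376225/14641 ≈ 10612.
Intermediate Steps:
J = 11/6 (J = -11*(-⅙) = 11/6 ≈ 1.8333)
b = 36/11 (b = 6/(11/6) = 6*(6/11) = 36/11 ≈ 3.2727)
m(o) = o + o² (m(o) = o + o*o = o + o²)
(m(b) - 117)² = (36*(1 + 36/11)/11 - 117)² = ((36/11)*(47/11) - 117)² = (1692/121 - 117)² = (-12465/121)² = 155376225/14641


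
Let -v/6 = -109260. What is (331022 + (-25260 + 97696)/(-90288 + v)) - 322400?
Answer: 1218461905/141318 ≈ 8622.1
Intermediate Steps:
v = 655560 (v = -6*(-109260) = 655560)
(331022 + (-25260 + 97696)/(-90288 + v)) - 322400 = (331022 + (-25260 + 97696)/(-90288 + 655560)) - 322400 = (331022 + 72436/565272) - 322400 = (331022 + 72436*(1/565272)) - 322400 = (331022 + 18109/141318) - 322400 = 46779385105/141318 - 322400 = 1218461905/141318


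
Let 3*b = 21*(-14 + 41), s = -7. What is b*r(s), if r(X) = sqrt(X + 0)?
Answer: 189*I*sqrt(7) ≈ 500.05*I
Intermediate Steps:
r(X) = sqrt(X)
b = 189 (b = (21*(-14 + 41))/3 = (21*27)/3 = (1/3)*567 = 189)
b*r(s) = 189*sqrt(-7) = 189*(I*sqrt(7)) = 189*I*sqrt(7)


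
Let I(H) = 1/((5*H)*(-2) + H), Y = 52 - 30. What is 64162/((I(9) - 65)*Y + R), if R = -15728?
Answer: -2598561/694910 ≈ -3.7394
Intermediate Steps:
Y = 22
I(H) = -1/(9*H) (I(H) = 1/(-10*H + H) = 1/(-9*H) = -1/(9*H))
64162/((I(9) - 65)*Y + R) = 64162/((-⅑/9 - 65)*22 - 15728) = 64162/((-⅑*⅑ - 65)*22 - 15728) = 64162/((-1/81 - 65)*22 - 15728) = 64162/(-5266/81*22 - 15728) = 64162/(-115852/81 - 15728) = 64162/(-1389820/81) = 64162*(-81/1389820) = -2598561/694910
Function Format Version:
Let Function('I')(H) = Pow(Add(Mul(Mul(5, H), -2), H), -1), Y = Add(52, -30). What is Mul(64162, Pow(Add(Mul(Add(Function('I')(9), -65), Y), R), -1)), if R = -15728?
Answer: Rational(-2598561, 694910) ≈ -3.7394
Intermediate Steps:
Y = 22
Function('I')(H) = Mul(Rational(-1, 9), Pow(H, -1)) (Function('I')(H) = Pow(Add(Mul(-10, H), H), -1) = Pow(Mul(-9, H), -1) = Mul(Rational(-1, 9), Pow(H, -1)))
Mul(64162, Pow(Add(Mul(Add(Function('I')(9), -65), Y), R), -1)) = Mul(64162, Pow(Add(Mul(Add(Mul(Rational(-1, 9), Pow(9, -1)), -65), 22), -15728), -1)) = Mul(64162, Pow(Add(Mul(Add(Mul(Rational(-1, 9), Rational(1, 9)), -65), 22), -15728), -1)) = Mul(64162, Pow(Add(Mul(Add(Rational(-1, 81), -65), 22), -15728), -1)) = Mul(64162, Pow(Add(Mul(Rational(-5266, 81), 22), -15728), -1)) = Mul(64162, Pow(Add(Rational(-115852, 81), -15728), -1)) = Mul(64162, Pow(Rational(-1389820, 81), -1)) = Mul(64162, Rational(-81, 1389820)) = Rational(-2598561, 694910)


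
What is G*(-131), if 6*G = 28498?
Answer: -1866619/3 ≈ -6.2221e+5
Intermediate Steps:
G = 14249/3 (G = (1/6)*28498 = 14249/3 ≈ 4749.7)
G*(-131) = (14249/3)*(-131) = -1866619/3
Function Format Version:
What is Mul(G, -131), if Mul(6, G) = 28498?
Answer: Rational(-1866619, 3) ≈ -6.2221e+5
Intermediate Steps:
G = Rational(14249, 3) (G = Mul(Rational(1, 6), 28498) = Rational(14249, 3) ≈ 4749.7)
Mul(G, -131) = Mul(Rational(14249, 3), -131) = Rational(-1866619, 3)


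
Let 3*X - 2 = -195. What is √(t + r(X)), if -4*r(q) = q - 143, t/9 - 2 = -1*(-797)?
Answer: √260742/6 ≈ 85.105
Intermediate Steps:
X = -193/3 (X = ⅔ + (⅓)*(-195) = ⅔ - 65 = -193/3 ≈ -64.333)
t = 7191 (t = 18 + 9*(-1*(-797)) = 18 + 9*797 = 18 + 7173 = 7191)
r(q) = 143/4 - q/4 (r(q) = -(q - 143)/4 = -(-143 + q)/4 = 143/4 - q/4)
√(t + r(X)) = √(7191 + (143/4 - ¼*(-193/3))) = √(7191 + (143/4 + 193/12)) = √(7191 + 311/6) = √(43457/6) = √260742/6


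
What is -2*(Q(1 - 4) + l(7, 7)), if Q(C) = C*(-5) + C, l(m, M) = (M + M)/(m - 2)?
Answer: -148/5 ≈ -29.600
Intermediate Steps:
l(m, M) = 2*M/(-2 + m) (l(m, M) = (2*M)/(-2 + m) = 2*M/(-2 + m))
Q(C) = -4*C (Q(C) = -5*C + C = -4*C)
-2*(Q(1 - 4) + l(7, 7)) = -2*(-4*(1 - 4) + 2*7/(-2 + 7)) = -2*(-4*(-3) + 2*7/5) = -2*(12 + 2*7*(1/5)) = -2*(12 + 14/5) = -2*74/5 = -148/5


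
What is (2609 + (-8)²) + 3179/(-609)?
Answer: 1624678/609 ≈ 2667.8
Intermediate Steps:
(2609 + (-8)²) + 3179/(-609) = (2609 + 64) + 3179*(-1/609) = 2673 - 3179/609 = 1624678/609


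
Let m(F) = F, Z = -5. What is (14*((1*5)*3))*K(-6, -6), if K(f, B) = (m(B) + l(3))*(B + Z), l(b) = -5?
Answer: 25410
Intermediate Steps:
K(f, B) = (-5 + B)² (K(f, B) = (B - 5)*(B - 5) = (-5 + B)*(-5 + B) = (-5 + B)²)
(14*((1*5)*3))*K(-6, -6) = (14*((1*5)*3))*(25 + (-6)² - 10*(-6)) = (14*(5*3))*(25 + 36 + 60) = (14*15)*121 = 210*121 = 25410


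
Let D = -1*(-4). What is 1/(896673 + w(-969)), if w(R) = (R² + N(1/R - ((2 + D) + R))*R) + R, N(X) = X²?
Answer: -969/868983666931 ≈ -1.1151e-9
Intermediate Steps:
D = 4
w(R) = R + R² + R*(-6 + 1/R - R)² (w(R) = (R² + (1/R - ((2 + 4) + R))²*R) + R = (R² + (1/R - (6 + R))²*R) + R = (R² + (1/R + (-6 - R))²*R) + R = (R² + (-6 + 1/R - R)²*R) + R = (R² + R*(-6 + 1/R - R)²) + R = R + R² + R*(-6 + 1/R - R)²)
1/(896673 + w(-969)) = 1/(896673 + ((-1 - 969*(6 - 969))² + (-969)²*(1 - 969))/(-969)) = 1/(896673 - ((-1 - 969*(-963))² + 938961*(-968))/969) = 1/(896673 - ((-1 + 933147)² - 908914248)/969) = 1/(896673 - (933146² - 908914248)/969) = 1/(896673 - (870761457316 - 908914248)/969) = 1/(896673 - 1/969*869852543068) = 1/(896673 - 869852543068/969) = 1/(-868983666931/969) = -969/868983666931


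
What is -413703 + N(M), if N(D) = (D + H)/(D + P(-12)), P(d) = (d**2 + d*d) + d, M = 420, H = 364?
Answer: -35992063/87 ≈ -4.1370e+5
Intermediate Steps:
P(d) = d + 2*d**2 (P(d) = (d**2 + d**2) + d = 2*d**2 + d = d + 2*d**2)
N(D) = (364 + D)/(276 + D) (N(D) = (D + 364)/(D - 12*(1 + 2*(-12))) = (364 + D)/(D - 12*(1 - 24)) = (364 + D)/(D - 12*(-23)) = (364 + D)/(D + 276) = (364 + D)/(276 + D))
-413703 + N(M) = -413703 + (364 + 420)/(276 + 420) = -413703 + 784/696 = -413703 + (1/696)*784 = -413703 + 98/87 = -35992063/87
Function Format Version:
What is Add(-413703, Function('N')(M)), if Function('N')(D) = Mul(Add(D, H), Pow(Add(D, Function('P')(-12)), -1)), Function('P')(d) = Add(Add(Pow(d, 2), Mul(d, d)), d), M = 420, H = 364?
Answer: Rational(-35992063, 87) ≈ -4.1370e+5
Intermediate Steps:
Function('P')(d) = Add(d, Mul(2, Pow(d, 2))) (Function('P')(d) = Add(Add(Pow(d, 2), Pow(d, 2)), d) = Add(Mul(2, Pow(d, 2)), d) = Add(d, Mul(2, Pow(d, 2))))
Function('N')(D) = Mul(Pow(Add(276, D), -1), Add(364, D)) (Function('N')(D) = Mul(Add(D, 364), Pow(Add(D, Mul(-12, Add(1, Mul(2, -12)))), -1)) = Mul(Add(364, D), Pow(Add(D, Mul(-12, Add(1, -24))), -1)) = Mul(Add(364, D), Pow(Add(D, Mul(-12, -23)), -1)) = Mul(Add(364, D), Pow(Add(D, 276), -1)) = Mul(Add(364, D), Pow(Add(276, D), -1)) = Mul(Pow(Add(276, D), -1), Add(364, D)))
Add(-413703, Function('N')(M)) = Add(-413703, Mul(Pow(Add(276, 420), -1), Add(364, 420))) = Add(-413703, Mul(Pow(696, -1), 784)) = Add(-413703, Mul(Rational(1, 696), 784)) = Add(-413703, Rational(98, 87)) = Rational(-35992063, 87)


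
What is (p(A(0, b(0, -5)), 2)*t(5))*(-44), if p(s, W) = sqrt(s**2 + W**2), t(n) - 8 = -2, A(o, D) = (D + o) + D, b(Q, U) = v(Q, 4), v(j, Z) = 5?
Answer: -528*sqrt(26) ≈ -2692.3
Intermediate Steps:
b(Q, U) = 5
A(o, D) = o + 2*D
t(n) = 6 (t(n) = 8 - 2 = 6)
p(s, W) = sqrt(W**2 + s**2)
(p(A(0, b(0, -5)), 2)*t(5))*(-44) = (sqrt(2**2 + (0 + 2*5)**2)*6)*(-44) = (sqrt(4 + (0 + 10)**2)*6)*(-44) = (sqrt(4 + 10**2)*6)*(-44) = (sqrt(4 + 100)*6)*(-44) = (sqrt(104)*6)*(-44) = ((2*sqrt(26))*6)*(-44) = (12*sqrt(26))*(-44) = -528*sqrt(26)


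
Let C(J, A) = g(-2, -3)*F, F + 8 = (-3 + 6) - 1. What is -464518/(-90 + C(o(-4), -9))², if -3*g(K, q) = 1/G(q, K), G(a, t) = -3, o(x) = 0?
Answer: -2090331/36992 ≈ -56.508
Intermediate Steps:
F = -6 (F = -8 + ((-3 + 6) - 1) = -8 + (3 - 1) = -8 + 2 = -6)
g(K, q) = ⅑ (g(K, q) = -⅓/(-3) = -⅓*(-⅓) = ⅑)
C(J, A) = -⅔ (C(J, A) = (⅑)*(-6) = -⅔)
-464518/(-90 + C(o(-4), -9))² = -464518/(-90 - ⅔)² = -464518/((-272/3)²) = -464518/73984/9 = -464518*9/73984 = -2090331/36992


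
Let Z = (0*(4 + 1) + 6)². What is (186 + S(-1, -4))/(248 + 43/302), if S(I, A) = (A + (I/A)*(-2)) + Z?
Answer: 65685/74939 ≈ 0.87651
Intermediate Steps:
Z = 36 (Z = (0*5 + 6)² = (0 + 6)² = 6² = 36)
S(I, A) = 36 + A - 2*I/A (S(I, A) = (A + (I/A)*(-2)) + 36 = (A - 2*I/A) + 36 = 36 + A - 2*I/A)
(186 + S(-1, -4))/(248 + 43/302) = (186 + (36 - 4 - 2*(-1)/(-4)))/(248 + 43/302) = (186 + (36 - 4 - 2*(-1)*(-¼)))/(248 + 43*(1/302)) = (186 + (36 - 4 - ½))/(248 + 43/302) = (186 + 63/2)/(74939/302) = (435/2)*(302/74939) = 65685/74939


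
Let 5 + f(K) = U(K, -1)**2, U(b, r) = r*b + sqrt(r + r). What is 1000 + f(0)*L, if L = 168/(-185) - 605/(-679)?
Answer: 17947147/17945 ≈ 1000.1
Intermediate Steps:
L = -2147/125615 (L = 168*(-1/185) - 605*(-1/679) = -168/185 + 605/679 = -2147/125615 ≈ -0.017092)
U(b, r) = b*r + sqrt(2)*sqrt(r) (U(b, r) = b*r + sqrt(2*r) = b*r + sqrt(2)*sqrt(r))
f(K) = -5 + (-K + I*sqrt(2))**2 (f(K) = -5 + (K*(-1) + sqrt(2)*sqrt(-1))**2 = -5 + (-K + sqrt(2)*I)**2 = -5 + (-K + I*sqrt(2))**2)
1000 + f(0)*L = 1000 + (-5 + (-1*0 + I*sqrt(2))**2)*(-2147/125615) = 1000 + (-5 + (0 + I*sqrt(2))**2)*(-2147/125615) = 1000 + (-5 + (I*sqrt(2))**2)*(-2147/125615) = 1000 + (-5 - 2)*(-2147/125615) = 1000 - 7*(-2147/125615) = 1000 + 2147/17945 = 17947147/17945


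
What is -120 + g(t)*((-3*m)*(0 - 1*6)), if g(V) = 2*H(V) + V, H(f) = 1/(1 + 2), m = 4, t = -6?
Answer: -504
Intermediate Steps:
H(f) = ⅓ (H(f) = 1/3 = ⅓)
g(V) = ⅔ + V (g(V) = 2*(⅓) + V = ⅔ + V)
-120 + g(t)*((-3*m)*(0 - 1*6)) = -120 + (⅔ - 6)*((-3*4)*(0 - 1*6)) = -120 - (-64)*(0 - 6) = -120 - (-64)*(-6) = -120 - 16/3*72 = -120 - 384 = -504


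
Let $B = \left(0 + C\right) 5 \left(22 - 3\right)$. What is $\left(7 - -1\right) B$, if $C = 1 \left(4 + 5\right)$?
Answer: $6840$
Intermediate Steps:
$C = 9$ ($C = 1 \cdot 9 = 9$)
$B = 855$ ($B = \left(0 + 9\right) 5 \left(22 - 3\right) = 9 \cdot 5 \cdot 19 = 45 \cdot 19 = 855$)
$\left(7 - -1\right) B = \left(7 - -1\right) 855 = \left(7 + 1\right) 855 = 8 \cdot 855 = 6840$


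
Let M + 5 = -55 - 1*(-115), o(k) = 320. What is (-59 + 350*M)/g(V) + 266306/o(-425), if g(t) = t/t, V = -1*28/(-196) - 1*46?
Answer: 3203713/160 ≈ 20023.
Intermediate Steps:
M = 55 (M = -5 + (-55 - 1*(-115)) = -5 + (-55 + 115) = -5 + 60 = 55)
V = -321/7 (V = -28*(-1/196) - 46 = ⅐ - 46 = -321/7 ≈ -45.857)
g(t) = 1
(-59 + 350*M)/g(V) + 266306/o(-425) = (-59 + 350*55)/1 + 266306/320 = (-59 + 19250)*1 + 266306*(1/320) = 19191*1 + 133153/160 = 19191 + 133153/160 = 3203713/160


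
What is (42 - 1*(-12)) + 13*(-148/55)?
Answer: 1046/55 ≈ 19.018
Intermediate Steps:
(42 - 1*(-12)) + 13*(-148/55) = (42 + 12) + 13*(-148*1/55) = 54 + 13*(-148/55) = 54 - 1924/55 = 1046/55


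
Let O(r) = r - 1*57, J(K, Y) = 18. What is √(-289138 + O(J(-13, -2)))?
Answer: I*√289177 ≈ 537.75*I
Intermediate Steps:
O(r) = -57 + r (O(r) = r - 57 = -57 + r)
√(-289138 + O(J(-13, -2))) = √(-289138 + (-57 + 18)) = √(-289138 - 39) = √(-289177) = I*√289177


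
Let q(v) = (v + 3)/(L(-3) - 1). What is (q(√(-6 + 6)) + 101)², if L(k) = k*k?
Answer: 657721/64 ≈ 10277.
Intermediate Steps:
L(k) = k²
q(v) = 3/8 + v/8 (q(v) = (v + 3)/((-3)² - 1) = (3 + v)/(9 - 1) = (3 + v)/8 = (3 + v)*(⅛) = 3/8 + v/8)
(q(√(-6 + 6)) + 101)² = ((3/8 + √(-6 + 6)/8) + 101)² = ((3/8 + √0/8) + 101)² = ((3/8 + (⅛)*0) + 101)² = ((3/8 + 0) + 101)² = (3/8 + 101)² = (811/8)² = 657721/64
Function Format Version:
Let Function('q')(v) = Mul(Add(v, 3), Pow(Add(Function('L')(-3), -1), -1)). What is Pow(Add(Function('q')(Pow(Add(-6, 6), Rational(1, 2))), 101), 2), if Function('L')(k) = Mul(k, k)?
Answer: Rational(657721, 64) ≈ 10277.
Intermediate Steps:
Function('L')(k) = Pow(k, 2)
Function('q')(v) = Add(Rational(3, 8), Mul(Rational(1, 8), v)) (Function('q')(v) = Mul(Add(v, 3), Pow(Add(Pow(-3, 2), -1), -1)) = Mul(Add(3, v), Pow(Add(9, -1), -1)) = Mul(Add(3, v), Pow(8, -1)) = Mul(Add(3, v), Rational(1, 8)) = Add(Rational(3, 8), Mul(Rational(1, 8), v)))
Pow(Add(Function('q')(Pow(Add(-6, 6), Rational(1, 2))), 101), 2) = Pow(Add(Add(Rational(3, 8), Mul(Rational(1, 8), Pow(Add(-6, 6), Rational(1, 2)))), 101), 2) = Pow(Add(Add(Rational(3, 8), Mul(Rational(1, 8), Pow(0, Rational(1, 2)))), 101), 2) = Pow(Add(Add(Rational(3, 8), Mul(Rational(1, 8), 0)), 101), 2) = Pow(Add(Add(Rational(3, 8), 0), 101), 2) = Pow(Add(Rational(3, 8), 101), 2) = Pow(Rational(811, 8), 2) = Rational(657721, 64)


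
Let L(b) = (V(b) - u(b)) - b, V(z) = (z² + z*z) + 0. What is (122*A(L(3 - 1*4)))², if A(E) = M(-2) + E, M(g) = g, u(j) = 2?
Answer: 14884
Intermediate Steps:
V(z) = 2*z² (V(z) = (z² + z²) + 0 = 2*z² + 0 = 2*z²)
L(b) = -2 - b + 2*b² (L(b) = (2*b² - 1*2) - b = (2*b² - 2) - b = (-2 + 2*b²) - b = -2 - b + 2*b²)
A(E) = -2 + E
(122*A(L(3 - 1*4)))² = (122*(-2 + (-2 - (3 - 1*4) + 2*(3 - 1*4)²)))² = (122*(-2 + (-2 - (3 - 4) + 2*(3 - 4)²)))² = (122*(-2 + (-2 - 1*(-1) + 2*(-1)²)))² = (122*(-2 + (-2 + 1 + 2*1)))² = (122*(-2 + (-2 + 1 + 2)))² = (122*(-2 + 1))² = (122*(-1))² = (-122)² = 14884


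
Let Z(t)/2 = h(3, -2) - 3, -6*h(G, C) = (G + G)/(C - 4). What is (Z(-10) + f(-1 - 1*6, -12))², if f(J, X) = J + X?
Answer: 5476/9 ≈ 608.44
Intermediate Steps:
h(G, C) = -G/(3*(-4 + C)) (h(G, C) = -(G + G)/(6*(C - 4)) = -2*G/(6*(-4 + C)) = -G/(3*(-4 + C)))
Z(t) = -17/3 (Z(t) = 2*(-1*3/(-12 + 3*(-2)) - 3) = 2*(-1*3/(-12 - 6) - 3) = 2*(-1*3/(-18) - 3) = 2*(-1*3*(-1/18) - 3) = 2*(⅙ - 3) = 2*(-17/6) = -17/3)
(Z(-10) + f(-1 - 1*6, -12))² = (-17/3 + ((-1 - 1*6) - 12))² = (-17/3 + ((-1 - 6) - 12))² = (-17/3 + (-7 - 12))² = (-17/3 - 19)² = (-74/3)² = 5476/9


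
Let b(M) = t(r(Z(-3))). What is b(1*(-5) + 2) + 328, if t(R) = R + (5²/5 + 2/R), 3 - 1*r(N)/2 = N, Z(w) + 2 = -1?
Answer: 2071/6 ≈ 345.17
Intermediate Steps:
Z(w) = -3 (Z(w) = -2 - 1 = -3)
r(N) = 6 - 2*N
t(R) = 5 + R + 2/R (t(R) = R + (25*(⅕) + 2/R) = R + (5 + 2/R) = 5 + R + 2/R)
b(M) = 103/6 (b(M) = 5 + (6 - 2*(-3)) + 2/(6 - 2*(-3)) = 5 + (6 + 6) + 2/(6 + 6) = 5 + 12 + 2/12 = 5 + 12 + 2*(1/12) = 5 + 12 + ⅙ = 103/6)
b(1*(-5) + 2) + 328 = 103/6 + 328 = 2071/6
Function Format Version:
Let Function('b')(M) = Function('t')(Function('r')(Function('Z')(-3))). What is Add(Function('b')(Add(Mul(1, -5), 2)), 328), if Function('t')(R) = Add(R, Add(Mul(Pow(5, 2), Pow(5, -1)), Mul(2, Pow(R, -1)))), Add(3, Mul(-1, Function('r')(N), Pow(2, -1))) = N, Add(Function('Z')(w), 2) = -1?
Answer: Rational(2071, 6) ≈ 345.17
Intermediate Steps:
Function('Z')(w) = -3 (Function('Z')(w) = Add(-2, -1) = -3)
Function('r')(N) = Add(6, Mul(-2, N))
Function('t')(R) = Add(5, R, Mul(2, Pow(R, -1))) (Function('t')(R) = Add(R, Add(Mul(25, Rational(1, 5)), Mul(2, Pow(R, -1)))) = Add(R, Add(5, Mul(2, Pow(R, -1)))) = Add(5, R, Mul(2, Pow(R, -1))))
Function('b')(M) = Rational(103, 6) (Function('b')(M) = Add(5, Add(6, Mul(-2, -3)), Mul(2, Pow(Add(6, Mul(-2, -3)), -1))) = Add(5, Add(6, 6), Mul(2, Pow(Add(6, 6), -1))) = Add(5, 12, Mul(2, Pow(12, -1))) = Add(5, 12, Mul(2, Rational(1, 12))) = Add(5, 12, Rational(1, 6)) = Rational(103, 6))
Add(Function('b')(Add(Mul(1, -5), 2)), 328) = Add(Rational(103, 6), 328) = Rational(2071, 6)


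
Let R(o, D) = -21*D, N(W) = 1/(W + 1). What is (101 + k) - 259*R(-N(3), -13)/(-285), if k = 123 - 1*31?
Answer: 41904/95 ≈ 441.09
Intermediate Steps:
N(W) = 1/(1 + W)
k = 92 (k = 123 - 31 = 92)
(101 + k) - 259*R(-N(3), -13)/(-285) = (101 + 92) - 259*(-21*(-13))/(-285) = 193 - 70707*(-1)/285 = 193 - 259*(-91/95) = 193 + 23569/95 = 41904/95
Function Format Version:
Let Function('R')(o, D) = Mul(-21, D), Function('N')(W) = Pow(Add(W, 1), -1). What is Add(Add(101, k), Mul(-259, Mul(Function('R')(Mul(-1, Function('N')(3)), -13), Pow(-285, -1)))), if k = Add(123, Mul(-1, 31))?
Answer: Rational(41904, 95) ≈ 441.09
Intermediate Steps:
Function('N')(W) = Pow(Add(1, W), -1)
k = 92 (k = Add(123, -31) = 92)
Add(Add(101, k), Mul(-259, Mul(Function('R')(Mul(-1, Function('N')(3)), -13), Pow(-285, -1)))) = Add(Add(101, 92), Mul(-259, Mul(Mul(-21, -13), Pow(-285, -1)))) = Add(193, Mul(-259, Mul(273, Rational(-1, 285)))) = Add(193, Mul(-259, Rational(-91, 95))) = Add(193, Rational(23569, 95)) = Rational(41904, 95)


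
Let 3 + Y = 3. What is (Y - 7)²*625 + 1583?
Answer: 32208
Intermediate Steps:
Y = 0 (Y = -3 + 3 = 0)
(Y - 7)²*625 + 1583 = (0 - 7)²*625 + 1583 = (-7)²*625 + 1583 = 49*625 + 1583 = 30625 + 1583 = 32208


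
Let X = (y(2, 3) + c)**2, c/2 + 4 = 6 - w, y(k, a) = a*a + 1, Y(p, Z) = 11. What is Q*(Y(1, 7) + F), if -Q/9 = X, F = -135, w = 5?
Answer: 17856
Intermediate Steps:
y(k, a) = 1 + a**2 (y(k, a) = a**2 + 1 = 1 + a**2)
c = -6 (c = -8 + 2*(6 - 1*5) = -8 + 2*(6 - 5) = -8 + 2*1 = -8 + 2 = -6)
X = 16 (X = ((1 + 3**2) - 6)**2 = ((1 + 9) - 6)**2 = (10 - 6)**2 = 4**2 = 16)
Q = -144 (Q = -9*16 = -144)
Q*(Y(1, 7) + F) = -144*(11 - 135) = -144*(-124) = 17856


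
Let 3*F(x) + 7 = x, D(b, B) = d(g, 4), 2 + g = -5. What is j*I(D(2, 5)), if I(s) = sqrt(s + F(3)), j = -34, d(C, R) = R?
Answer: -68*sqrt(6)/3 ≈ -55.522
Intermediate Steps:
g = -7 (g = -2 - 5 = -7)
D(b, B) = 4
F(x) = -7/3 + x/3
I(s) = sqrt(-4/3 + s) (I(s) = sqrt(s + (-7/3 + (1/3)*3)) = sqrt(s + (-7/3 + 1)) = sqrt(s - 4/3) = sqrt(-4/3 + s))
j*I(D(2, 5)) = -34*sqrt(-12 + 9*4)/3 = -34*sqrt(-12 + 36)/3 = -34*sqrt(24)/3 = -34*2*sqrt(6)/3 = -68*sqrt(6)/3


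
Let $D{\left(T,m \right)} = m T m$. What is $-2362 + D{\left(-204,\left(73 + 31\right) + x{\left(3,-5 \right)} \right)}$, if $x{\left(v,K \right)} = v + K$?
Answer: $-2124778$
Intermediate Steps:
$x{\left(v,K \right)} = K + v$
$D{\left(T,m \right)} = T m^{2}$
$-2362 + D{\left(-204,\left(73 + 31\right) + x{\left(3,-5 \right)} \right)} = -2362 - 204 \left(\left(73 + 31\right) + \left(-5 + 3\right)\right)^{2} = -2362 - 204 \left(104 - 2\right)^{2} = -2362 - 204 \cdot 102^{2} = -2362 - 2122416 = -2124778$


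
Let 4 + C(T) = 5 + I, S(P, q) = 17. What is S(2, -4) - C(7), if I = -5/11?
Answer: 181/11 ≈ 16.455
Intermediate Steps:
I = -5/11 (I = -5*1/11 = -5/11 ≈ -0.45455)
C(T) = 6/11 (C(T) = -4 + (5 - 5/11) = -4 + 50/11 = 6/11)
S(2, -4) - C(7) = 17 - 1*6/11 = 17 - 6/11 = 181/11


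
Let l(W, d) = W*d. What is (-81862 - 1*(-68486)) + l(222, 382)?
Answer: 71428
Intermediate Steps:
(-81862 - 1*(-68486)) + l(222, 382) = (-81862 - 1*(-68486)) + 222*382 = (-81862 + 68486) + 84804 = -13376 + 84804 = 71428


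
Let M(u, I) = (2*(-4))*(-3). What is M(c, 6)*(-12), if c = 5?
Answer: -288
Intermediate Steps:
M(u, I) = 24 (M(u, I) = -8*(-3) = 24)
M(c, 6)*(-12) = 24*(-12) = -288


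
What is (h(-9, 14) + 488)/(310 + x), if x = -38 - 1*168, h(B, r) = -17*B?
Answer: 641/104 ≈ 6.1635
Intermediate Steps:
x = -206 (x = -38 - 168 = -206)
(h(-9, 14) + 488)/(310 + x) = (-17*(-9) + 488)/(310 - 206) = (153 + 488)/104 = 641*(1/104) = 641/104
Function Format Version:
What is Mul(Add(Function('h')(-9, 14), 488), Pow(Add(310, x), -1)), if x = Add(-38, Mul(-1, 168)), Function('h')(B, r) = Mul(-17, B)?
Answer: Rational(641, 104) ≈ 6.1635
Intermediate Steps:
x = -206 (x = Add(-38, -168) = -206)
Mul(Add(Function('h')(-9, 14), 488), Pow(Add(310, x), -1)) = Mul(Add(Mul(-17, -9), 488), Pow(Add(310, -206), -1)) = Mul(Add(153, 488), Pow(104, -1)) = Mul(641, Rational(1, 104)) = Rational(641, 104)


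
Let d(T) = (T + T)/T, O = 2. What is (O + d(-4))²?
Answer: 16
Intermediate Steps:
d(T) = 2 (d(T) = (2*T)/T = 2)
(O + d(-4))² = (2 + 2)² = 4² = 16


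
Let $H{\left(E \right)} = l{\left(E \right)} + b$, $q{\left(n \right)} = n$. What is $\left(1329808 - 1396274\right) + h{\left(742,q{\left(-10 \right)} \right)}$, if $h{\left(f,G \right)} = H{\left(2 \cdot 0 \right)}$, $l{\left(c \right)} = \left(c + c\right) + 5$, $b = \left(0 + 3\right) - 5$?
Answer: $-66463$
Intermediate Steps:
$b = -2$ ($b = 3 - 5 = -2$)
$l{\left(c \right)} = 5 + 2 c$ ($l{\left(c \right)} = 2 c + 5 = 5 + 2 c$)
$H{\left(E \right)} = 3 + 2 E$ ($H{\left(E \right)} = \left(5 + 2 E\right) - 2 = 3 + 2 E$)
$h{\left(f,G \right)} = 3$ ($h{\left(f,G \right)} = 3 + 2 \cdot 2 \cdot 0 = 3 + 2 \cdot 0 = 3 + 0 = 3$)
$\left(1329808 - 1396274\right) + h{\left(742,q{\left(-10 \right)} \right)} = \left(1329808 - 1396274\right) + 3 = -66466 + 3 = -66463$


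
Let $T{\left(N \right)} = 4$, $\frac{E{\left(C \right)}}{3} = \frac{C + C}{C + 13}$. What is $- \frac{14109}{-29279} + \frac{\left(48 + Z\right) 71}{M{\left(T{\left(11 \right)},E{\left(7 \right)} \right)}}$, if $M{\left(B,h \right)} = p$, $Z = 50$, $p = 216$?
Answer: $\frac{103385413}{3162132} \approx 32.695$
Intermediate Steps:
$E{\left(C \right)} = \frac{6 C}{13 + C}$ ($E{\left(C \right)} = 3 \frac{C + C}{C + 13} = 3 \frac{2 C}{13 + C} = \frac{6 C}{13 + C}$)
$M{\left(B,h \right)} = 216$
$- \frac{14109}{-29279} + \frac{\left(48 + Z\right) 71}{M{\left(T{\left(11 \right)},E{\left(7 \right)} \right)}} = - \frac{14109}{-29279} + \frac{\left(48 + 50\right) 71}{216} = \left(-14109\right) \left(- \frac{1}{29279}\right) + 98 \cdot 71 \cdot \frac{1}{216} = \frac{14109}{29279} + 6958 \cdot \frac{1}{216} = \frac{14109}{29279} + \frac{3479}{108} = \frac{103385413}{3162132}$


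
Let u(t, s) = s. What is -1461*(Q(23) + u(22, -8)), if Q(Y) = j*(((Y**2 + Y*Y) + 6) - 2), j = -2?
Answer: 3114852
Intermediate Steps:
Q(Y) = -8 - 4*Y**2 (Q(Y) = -2*(((Y**2 + Y*Y) + 6) - 2) = -2*(((Y**2 + Y**2) + 6) - 2) = -2*((2*Y**2 + 6) - 2) = -2*((6 + 2*Y**2) - 2) = -2*(4 + 2*Y**2) = -8 - 4*Y**2)
-1461*(Q(23) + u(22, -8)) = -1461*((-8 - 4*23**2) - 8) = -1461*((-8 - 4*529) - 8) = -1461*((-8 - 2116) - 8) = -1461*(-2124 - 8) = -1461*(-2132) = 3114852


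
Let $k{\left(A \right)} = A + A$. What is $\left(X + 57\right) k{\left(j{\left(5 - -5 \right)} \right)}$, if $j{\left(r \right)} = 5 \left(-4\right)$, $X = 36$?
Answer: $-3720$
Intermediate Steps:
$j{\left(r \right)} = -20$
$k{\left(A \right)} = 2 A$
$\left(X + 57\right) k{\left(j{\left(5 - -5 \right)} \right)} = \left(36 + 57\right) 2 \left(-20\right) = 93 \left(-40\right) = -3720$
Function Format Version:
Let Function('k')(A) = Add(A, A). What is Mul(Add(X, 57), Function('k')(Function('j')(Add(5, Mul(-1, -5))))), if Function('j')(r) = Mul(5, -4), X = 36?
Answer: -3720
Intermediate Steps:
Function('j')(r) = -20
Function('k')(A) = Mul(2, A)
Mul(Add(X, 57), Function('k')(Function('j')(Add(5, Mul(-1, -5))))) = Mul(Add(36, 57), Mul(2, -20)) = Mul(93, -40) = -3720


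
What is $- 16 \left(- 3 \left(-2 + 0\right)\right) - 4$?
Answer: $-100$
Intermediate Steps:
$- 16 \left(- 3 \left(-2 + 0\right)\right) - 4 = - 16 \left(\left(-3\right) \left(-2\right)\right) - 4 = \left(-16\right) 6 - 4 = -96 - 4 = -100$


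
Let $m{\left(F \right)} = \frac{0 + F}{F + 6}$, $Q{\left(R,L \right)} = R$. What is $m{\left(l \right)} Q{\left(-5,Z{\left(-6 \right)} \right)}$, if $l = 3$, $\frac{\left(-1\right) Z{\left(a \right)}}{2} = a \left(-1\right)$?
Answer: $- \frac{5}{3} \approx -1.6667$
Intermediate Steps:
$Z{\left(a \right)} = 2 a$ ($Z{\left(a \right)} = - 2 a \left(-1\right) = - 2 \left(- a\right) = 2 a$)
$m{\left(F \right)} = \frac{F}{6 + F}$
$m{\left(l \right)} Q{\left(-5,Z{\left(-6 \right)} \right)} = \frac{3}{6 + 3} \left(-5\right) = \frac{3}{9} \left(-5\right) = 3 \cdot \frac{1}{9} \left(-5\right) = \frac{1}{3} \left(-5\right) = - \frac{5}{3}$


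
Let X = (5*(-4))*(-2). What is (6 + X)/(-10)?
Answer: -23/5 ≈ -4.6000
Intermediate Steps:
X = 40 (X = -20*(-2) = 40)
(6 + X)/(-10) = (6 + 40)/(-10) = -⅒*46 = -23/5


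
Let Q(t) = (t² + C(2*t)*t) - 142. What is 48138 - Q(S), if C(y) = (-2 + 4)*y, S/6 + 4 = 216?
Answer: -8041640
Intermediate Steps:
S = 1272 (S = -24 + 6*216 = -24 + 1296 = 1272)
C(y) = 2*y
Q(t) = -142 + 5*t² (Q(t) = (t² + (2*(2*t))*t) - 142 = (t² + (4*t)*t) - 142 = (t² + 4*t²) - 142 = 5*t² - 142 = -142 + 5*t²)
48138 - Q(S) = 48138 - (-142 + 5*1272²) = 48138 - (-142 + 5*1617984) = 48138 - (-142 + 8089920) = 48138 - 1*8089778 = 48138 - 8089778 = -8041640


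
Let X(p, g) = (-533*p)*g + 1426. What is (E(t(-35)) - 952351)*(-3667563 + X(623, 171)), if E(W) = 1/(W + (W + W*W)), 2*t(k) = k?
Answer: 62461202158275806/1085 ≈ 5.7568e+13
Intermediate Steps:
t(k) = k/2
X(p, g) = 1426 - 533*g*p (X(p, g) = -533*g*p + 1426 = 1426 - 533*g*p)
E(W) = 1/(W² + 2*W) (E(W) = 1/(W + (W + W²)) = 1/(W² + 2*W))
(E(t(-35)) - 952351)*(-3667563 + X(623, 171)) = (1/((((½)*(-35)))*(2 + (½)*(-35))) - 952351)*(-3667563 + (1426 - 533*171*623)) = (1/((-35/2)*(2 - 35/2)) - 952351)*(-3667563 + (1426 - 56782089)) = (-2/(35*(-31/2)) - 952351)*(-3667563 - 56780663) = (-2/35*(-2/31) - 952351)*(-60448226) = (4/1085 - 952351)*(-60448226) = -1033300831/1085*(-60448226) = 62461202158275806/1085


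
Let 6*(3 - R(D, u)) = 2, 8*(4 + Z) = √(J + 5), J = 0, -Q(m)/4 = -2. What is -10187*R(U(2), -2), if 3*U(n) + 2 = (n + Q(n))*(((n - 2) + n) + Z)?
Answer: -81496/3 ≈ -27165.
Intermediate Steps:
Q(m) = 8 (Q(m) = -4*(-2) = 8)
Z = -4 + √5/8 (Z = -4 + √(0 + 5)/8 = -4 + √5/8 ≈ -3.7205)
U(n) = -⅔ + (8 + n)*(-6 + 2*n + √5/8)/3 (U(n) = -⅔ + ((n + 8)*(((n - 2) + n) + (-4 + √5/8)))/3 = -⅔ + ((8 + n)*(((-2 + n) + n) + (-4 + √5/8)))/3 = -⅔ + ((8 + n)*((-2 + 2*n) + (-4 + √5/8)))/3 = -⅔ + ((8 + n)*(-6 + 2*n + √5/8))/3 = -⅔ + (8 + n)*(-6 + 2*n + √5/8)/3)
R(D, u) = 8/3 (R(D, u) = 3 - ⅙*2 = 3 - ⅓ = 8/3)
-10187*R(U(2), -2) = -10187*8/3 = -81496/3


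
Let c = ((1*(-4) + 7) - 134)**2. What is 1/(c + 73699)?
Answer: 1/90860 ≈ 1.1006e-5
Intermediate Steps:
c = 17161 (c = ((-4 + 7) - 134)**2 = (3 - 134)**2 = (-131)**2 = 17161)
1/(c + 73699) = 1/(17161 + 73699) = 1/90860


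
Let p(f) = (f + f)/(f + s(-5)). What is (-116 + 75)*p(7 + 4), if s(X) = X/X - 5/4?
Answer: -3608/43 ≈ -83.907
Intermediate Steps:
s(X) = -¼ (s(X) = 1 - 5*¼ = 1 - 5/4 = -¼)
p(f) = 2*f/(-¼ + f) (p(f) = (f + f)/(f - ¼) = (2*f)/(-¼ + f) = 2*f/(-¼ + f))
(-116 + 75)*p(7 + 4) = (-116 + 75)*(8*(7 + 4)/(-1 + 4*(7 + 4))) = -328*11/(-1 + 4*11) = -328*11/(-1 + 44) = -328*11/43 = -41*88/43 = -3608/43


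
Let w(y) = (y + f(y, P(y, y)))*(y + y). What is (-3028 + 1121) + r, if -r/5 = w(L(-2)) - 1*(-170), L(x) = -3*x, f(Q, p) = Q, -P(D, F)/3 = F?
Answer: -3477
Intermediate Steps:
P(D, F) = -3*F
w(y) = 4*y² (w(y) = (y + y)*(y + y) = (2*y)*(2*y) = 4*y²)
r = -1570 (r = -5*(4*(-3*(-2))² - 1*(-170)) = -5*(4*6² + 170) = -5*(4*36 + 170) = -5*(144 + 170) = -5*314 = -1570)
(-3028 + 1121) + r = (-3028 + 1121) - 1570 = -1907 - 1570 = -3477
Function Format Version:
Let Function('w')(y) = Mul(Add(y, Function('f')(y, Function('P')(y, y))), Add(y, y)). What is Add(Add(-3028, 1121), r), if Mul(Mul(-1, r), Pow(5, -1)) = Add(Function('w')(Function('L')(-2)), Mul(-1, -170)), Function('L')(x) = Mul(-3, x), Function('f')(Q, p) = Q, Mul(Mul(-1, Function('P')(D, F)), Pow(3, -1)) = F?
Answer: -3477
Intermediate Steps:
Function('P')(D, F) = Mul(-3, F)
Function('w')(y) = Mul(4, Pow(y, 2)) (Function('w')(y) = Mul(Add(y, y), Add(y, y)) = Mul(Mul(2, y), Mul(2, y)) = Mul(4, Pow(y, 2)))
r = -1570 (r = Mul(-5, Add(Mul(4, Pow(Mul(-3, -2), 2)), Mul(-1, -170))) = Mul(-5, Add(Mul(4, Pow(6, 2)), 170)) = Mul(-5, Add(Mul(4, 36), 170)) = Mul(-5, Add(144, 170)) = Mul(-5, 314) = -1570)
Add(Add(-3028, 1121), r) = Add(Add(-3028, 1121), -1570) = Add(-1907, -1570) = -3477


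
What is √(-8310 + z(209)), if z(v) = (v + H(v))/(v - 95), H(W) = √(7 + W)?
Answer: √(-107972934 + 684*√6)/114 ≈ 91.148*I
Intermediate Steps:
z(v) = (v + √(7 + v))/(-95 + v) (z(v) = (v + √(7 + v))/(v - 95) = (v + √(7 + v))/(-95 + v))
√(-8310 + z(209)) = √(-8310 + (209 + √(7 + 209))/(-95 + 209)) = √(-8310 + (209 + √216)/114) = √(-8310 + (209 + 6*√6)/114) = √(-8310 + (11/6 + √6/19)) = √(-49849/6 + √6/19)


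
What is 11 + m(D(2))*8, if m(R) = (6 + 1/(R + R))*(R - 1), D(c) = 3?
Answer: 329/3 ≈ 109.67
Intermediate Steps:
m(R) = (-1 + R)*(6 + 1/(2*R)) (m(R) = (6 + 1/(2*R))*(-1 + R) = (-1 + R)*(6 + 1/(2*R)))
11 + m(D(2))*8 = 11 + ((1/2)*(-1 + 3*(-11 + 12*3))/3)*8 = 11 + ((1/2)*(1/3)*(-1 + 3*(-11 + 36)))*8 = 11 + ((1/2)*(1/3)*(-1 + 3*25))*8 = 11 + ((1/2)*(1/3)*(-1 + 75))*8 = 11 + ((1/2)*(1/3)*74)*8 = 11 + (37/3)*8 = 11 + 296/3 = 329/3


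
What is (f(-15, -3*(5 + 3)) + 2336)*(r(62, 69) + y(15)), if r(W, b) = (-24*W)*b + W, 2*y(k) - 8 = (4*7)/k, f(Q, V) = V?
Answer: -3558343712/15 ≈ -2.3722e+8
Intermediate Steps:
y(k) = 4 + 14/k (y(k) = 4 + ((4*7)/k)/2 = 4 + (28/k)/2 = 4 + 14/k)
r(W, b) = W - 24*W*b (r(W, b) = -24*W*b + W = W - 24*W*b)
(f(-15, -3*(5 + 3)) + 2336)*(r(62, 69) + y(15)) = (-3*(5 + 3) + 2336)*(62*(1 - 24*69) + (4 + 14/15)) = (-3*8 + 2336)*(62*(1 - 1656) + (4 + 14*(1/15))) = (-24 + 2336)*(62*(-1655) + (4 + 14/15)) = 2312*(-102610 + 74/15) = 2312*(-1539076/15) = -3558343712/15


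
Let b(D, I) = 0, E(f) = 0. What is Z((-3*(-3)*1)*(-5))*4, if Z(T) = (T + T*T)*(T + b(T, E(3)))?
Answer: -356400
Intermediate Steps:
Z(T) = T*(T + T²) (Z(T) = (T + T*T)*(T + 0) = (T + T²)*T = T*(T + T²))
Z((-3*(-3)*1)*(-5))*4 = (((-3*(-3)*1)*(-5))²*(1 + (-3*(-3)*1)*(-5)))*4 = (((9*1)*(-5))²*(1 + (9*1)*(-5)))*4 = ((9*(-5))²*(1 + 9*(-5)))*4 = ((-45)²*(1 - 45))*4 = (2025*(-44))*4 = -89100*4 = -356400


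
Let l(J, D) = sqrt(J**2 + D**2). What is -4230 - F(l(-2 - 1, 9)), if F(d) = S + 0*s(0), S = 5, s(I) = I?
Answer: -4235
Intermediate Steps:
l(J, D) = sqrt(D**2 + J**2)
F(d) = 5 (F(d) = 5 + 0*0 = 5 + 0 = 5)
-4230 - F(l(-2 - 1, 9)) = -4230 - 1*5 = -4230 - 5 = -4235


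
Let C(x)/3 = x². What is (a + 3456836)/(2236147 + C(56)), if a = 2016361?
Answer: 5473197/2245555 ≈ 2.4373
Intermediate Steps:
C(x) = 3*x²
(a + 3456836)/(2236147 + C(56)) = (2016361 + 3456836)/(2236147 + 3*56²) = 5473197/(2236147 + 3*3136) = 5473197/(2236147 + 9408) = 5473197/2245555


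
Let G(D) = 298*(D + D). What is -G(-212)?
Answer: 126352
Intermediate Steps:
G(D) = 596*D (G(D) = 298*(2*D) = 596*D)
-G(-212) = -596*(-212) = -1*(-126352) = 126352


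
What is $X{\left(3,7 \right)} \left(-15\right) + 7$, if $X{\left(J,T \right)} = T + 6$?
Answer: $-188$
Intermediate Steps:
$X{\left(J,T \right)} = 6 + T$
$X{\left(3,7 \right)} \left(-15\right) + 7 = \left(6 + 7\right) \left(-15\right) + 7 = 13 \left(-15\right) + 7 = -195 + 7 = -188$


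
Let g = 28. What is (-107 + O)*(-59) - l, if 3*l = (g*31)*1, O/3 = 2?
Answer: 17009/3 ≈ 5669.7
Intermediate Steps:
O = 6 (O = 3*2 = 6)
l = 868/3 (l = ((28*31)*1)/3 = (868*1)/3 = (⅓)*868 = 868/3 ≈ 289.33)
(-107 + O)*(-59) - l = (-107 + 6)*(-59) - 1*868/3 = -101*(-59) - 868/3 = 5959 - 868/3 = 17009/3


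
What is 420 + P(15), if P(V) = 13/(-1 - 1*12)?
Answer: 419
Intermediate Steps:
P(V) = -1 (P(V) = 13/(-1 - 12) = 13/(-13) = 13*(-1/13) = -1)
420 + P(15) = 420 - 1 = 419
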